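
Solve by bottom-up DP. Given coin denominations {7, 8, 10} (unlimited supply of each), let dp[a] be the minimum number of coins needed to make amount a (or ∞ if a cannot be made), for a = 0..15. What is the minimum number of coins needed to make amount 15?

2

 a  0  1  2  3  4  5  6  7  8  9 10 11 12 13 14 15
dp  0  -  -  -  -  -  -  1  1  -  1  -  -  -  2  2
(- denotes ∞ / unreachable)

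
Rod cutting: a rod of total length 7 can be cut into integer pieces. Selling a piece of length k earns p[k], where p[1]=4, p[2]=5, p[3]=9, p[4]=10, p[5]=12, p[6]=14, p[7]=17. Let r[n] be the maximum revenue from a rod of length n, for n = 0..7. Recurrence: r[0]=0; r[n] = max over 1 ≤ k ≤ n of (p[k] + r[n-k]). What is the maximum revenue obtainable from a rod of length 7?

28

   n    0    1    2    3    4    5    6    7
r[n]    0    4    8   12   16   20   24   28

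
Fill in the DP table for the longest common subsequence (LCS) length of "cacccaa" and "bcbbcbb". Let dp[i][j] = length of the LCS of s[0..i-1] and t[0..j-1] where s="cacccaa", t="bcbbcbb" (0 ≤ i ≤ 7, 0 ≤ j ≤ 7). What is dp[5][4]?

   ''  b  c  b  b  c  b  b
''  0  0  0  0  0  0  0  0
 c  0  0  1  1  1  1  1  1
 a  0  0  1  1  1  1  1  1
 c  0  0  1  1  1  2  2  2
 c  0  0  1  1  1  2  2  2
 c  0  0  1  1  1  2  2  2
 a  0  0  1  1  1  2  2  2
 a  0  0  1  1  1  2  2  2

1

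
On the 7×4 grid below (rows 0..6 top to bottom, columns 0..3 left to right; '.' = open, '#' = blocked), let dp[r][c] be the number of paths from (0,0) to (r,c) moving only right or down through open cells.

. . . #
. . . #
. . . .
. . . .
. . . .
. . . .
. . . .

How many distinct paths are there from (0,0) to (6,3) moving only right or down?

80

r\c   0   1   2   3
  0   1   1   1   0
  1   1   2   3   0
  2   1   3   6   6
  3   1   4  10  16
  4   1   5  15  31
  5   1   6  21  52
  6   1   7  28  80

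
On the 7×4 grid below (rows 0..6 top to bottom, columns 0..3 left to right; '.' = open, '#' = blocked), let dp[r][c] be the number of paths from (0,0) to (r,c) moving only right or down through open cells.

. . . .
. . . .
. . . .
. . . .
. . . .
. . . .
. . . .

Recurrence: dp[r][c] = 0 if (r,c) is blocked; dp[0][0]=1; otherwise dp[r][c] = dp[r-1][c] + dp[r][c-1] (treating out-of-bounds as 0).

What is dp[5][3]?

r\c   0   1   2   3
  0   1   1   1   1
  1   1   2   3   4
  2   1   3   6  10
  3   1   4  10  20
  4   1   5  15  35
  5   1   6  21  56
  6   1   7  28  84

56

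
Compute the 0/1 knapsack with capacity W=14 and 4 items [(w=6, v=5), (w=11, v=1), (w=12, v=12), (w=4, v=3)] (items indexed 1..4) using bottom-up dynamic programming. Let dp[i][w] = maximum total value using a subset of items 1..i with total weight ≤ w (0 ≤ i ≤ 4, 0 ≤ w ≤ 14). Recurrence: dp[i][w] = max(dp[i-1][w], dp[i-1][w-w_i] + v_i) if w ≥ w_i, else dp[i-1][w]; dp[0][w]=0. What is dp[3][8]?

i\w   0   1   2   3   4   5   6   7   8   9  10  11  12  13  14
  0   0   0   0   0   0   0   0   0   0   0   0   0   0   0   0
  1   0   0   0   0   0   0   5   5   5   5   5   5   5   5   5
  2   0   0   0   0   0   0   5   5   5   5   5   5   5   5   5
  3   0   0   0   0   0   0   5   5   5   5   5   5  12  12  12
  4   0   0   0   0   3   3   5   5   5   5   8   8  12  12  12

5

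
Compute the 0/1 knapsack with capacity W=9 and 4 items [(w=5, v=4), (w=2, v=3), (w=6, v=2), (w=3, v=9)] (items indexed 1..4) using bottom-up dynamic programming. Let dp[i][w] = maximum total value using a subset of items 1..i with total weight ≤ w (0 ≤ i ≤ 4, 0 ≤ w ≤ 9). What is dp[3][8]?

i\w   0   1   2   3   4   5   6   7   8   9
  0   0   0   0   0   0   0   0   0   0   0
  1   0   0   0   0   0   4   4   4   4   4
  2   0   0   3   3   3   4   4   7   7   7
  3   0   0   3   3   3   4   4   7   7   7
  4   0   0   3   9   9  12  12  12  13  13

7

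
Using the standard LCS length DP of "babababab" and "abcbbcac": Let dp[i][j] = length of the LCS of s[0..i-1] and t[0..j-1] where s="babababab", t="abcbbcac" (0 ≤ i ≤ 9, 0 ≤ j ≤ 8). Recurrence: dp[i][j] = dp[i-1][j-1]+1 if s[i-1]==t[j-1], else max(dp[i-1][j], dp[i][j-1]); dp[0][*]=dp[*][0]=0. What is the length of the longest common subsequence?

   ''  a  b  c  b  b  c  a  c
''  0  0  0  0  0  0  0  0  0
 b  0  0  1  1  1  1  1  1  1
 a  0  1  1  1  1  1  1  2  2
 b  0  1  2  2  2  2  2  2  2
 a  0  1  2  2  2  2  2  3  3
 b  0  1  2  2  3  3  3  3  3
 a  0  1  2  2  3  3  3  4  4
 b  0  1  2  2  3  4  4  4  4
 a  0  1  2  2  3  4  4  5  5
 b  0  1  2  2  3  4  4  5  5

5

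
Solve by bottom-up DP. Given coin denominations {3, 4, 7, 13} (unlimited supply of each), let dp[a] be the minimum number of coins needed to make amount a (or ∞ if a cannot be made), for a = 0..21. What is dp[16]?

 a  0  1  2  3  4  5  6  7  8  9 10 11 12 13 14 15 16 17 18 19 20 21
dp  0  -  -  1  1  -  2  1  2  3  2  2  3  1  2  3  2  2  3  3  2  3
(- denotes ∞ / unreachable)

2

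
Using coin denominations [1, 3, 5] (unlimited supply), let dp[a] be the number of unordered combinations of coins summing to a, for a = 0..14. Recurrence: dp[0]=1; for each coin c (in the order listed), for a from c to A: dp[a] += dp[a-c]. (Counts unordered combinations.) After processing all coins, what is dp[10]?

after  coin     0     1     2     3     4     5     6     7     8     9    10    11    12    13    14
          1     1     1     1     1     1     1     1     1     1     1     1     1     1     1     1
          3     1     1     1     2     2     2     3     3     3     4     4     4     5     5     5
          5     1     1     1     2     2     3     4     4     5     6     7     8     9    10    11

7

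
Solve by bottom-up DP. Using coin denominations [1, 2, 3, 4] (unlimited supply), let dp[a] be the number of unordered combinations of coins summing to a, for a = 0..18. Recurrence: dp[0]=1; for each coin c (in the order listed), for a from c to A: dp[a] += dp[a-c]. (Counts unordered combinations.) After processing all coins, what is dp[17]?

72

after  coin     0     1     2     3     4     5     6     7     8     9    10    11    12    13    14    15    16    17    18
          1     1     1     1     1     1     1     1     1     1     1     1     1     1     1     1     1     1     1     1
          2     1     1     2     2     3     3     4     4     5     5     6     6     7     7     8     8     9     9    10
          3     1     1     2     3     4     5     7     8    10    12    14    16    19    21    24    27    30    33    37
          4     1     1     2     3     5     6     9    11    15    18    23    27    34    39    47    54    64    72    84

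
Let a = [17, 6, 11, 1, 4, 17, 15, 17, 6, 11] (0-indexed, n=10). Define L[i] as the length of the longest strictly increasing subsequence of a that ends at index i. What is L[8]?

   i    0    1    2    3    4    5    6    7    8    9
a[i]   17    6   11    1    4   17   15   17    6   11
L[i]    1    1    2    1    2    3    3    4    3    4

3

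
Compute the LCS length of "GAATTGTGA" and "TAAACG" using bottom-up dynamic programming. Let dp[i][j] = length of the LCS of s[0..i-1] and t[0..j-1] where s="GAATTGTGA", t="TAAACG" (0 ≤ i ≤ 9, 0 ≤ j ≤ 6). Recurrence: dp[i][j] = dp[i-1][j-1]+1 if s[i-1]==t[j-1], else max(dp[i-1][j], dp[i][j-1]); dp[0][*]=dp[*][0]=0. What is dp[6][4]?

2

   ''  T  A  A  A  C  G
''  0  0  0  0  0  0  0
 G  0  0  0  0  0  0  1
 A  0  0  1  1  1  1  1
 A  0  0  1  2  2  2  2
 T  0  1  1  2  2  2  2
 T  0  1  1  2  2  2  2
 G  0  1  1  2  2  2  3
 T  0  1  1  2  2  2  3
 G  0  1  1  2  2  2  3
 A  0  1  2  2  3  3  3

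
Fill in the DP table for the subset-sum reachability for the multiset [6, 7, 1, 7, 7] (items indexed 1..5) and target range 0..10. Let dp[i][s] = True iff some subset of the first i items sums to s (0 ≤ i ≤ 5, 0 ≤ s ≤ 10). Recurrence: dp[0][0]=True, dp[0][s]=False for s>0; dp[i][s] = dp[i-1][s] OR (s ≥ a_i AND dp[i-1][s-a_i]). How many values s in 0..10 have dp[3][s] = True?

5

i\s   0   1   2   3   4   5   6   7   8   9  10
  0   T   F   F   F   F   F   F   F   F   F   F
  1   T   F   F   F   F   F   T   F   F   F   F
  2   T   F   F   F   F   F   T   T   F   F   F
  3   T   T   F   F   F   F   T   T   T   F   F
  4   T   T   F   F   F   F   T   T   T   F   F
  5   T   T   F   F   F   F   T   T   T   F   F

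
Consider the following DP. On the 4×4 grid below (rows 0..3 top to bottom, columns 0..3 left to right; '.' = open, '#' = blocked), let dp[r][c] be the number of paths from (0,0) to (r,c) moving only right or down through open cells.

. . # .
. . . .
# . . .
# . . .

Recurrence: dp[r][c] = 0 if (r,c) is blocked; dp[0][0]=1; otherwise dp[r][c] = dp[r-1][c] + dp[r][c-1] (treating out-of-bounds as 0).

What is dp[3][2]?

6

r\c   0   1   2   3
  0   1   1   0   0
  1   1   2   2   2
  2   0   2   4   6
  3   0   2   6  12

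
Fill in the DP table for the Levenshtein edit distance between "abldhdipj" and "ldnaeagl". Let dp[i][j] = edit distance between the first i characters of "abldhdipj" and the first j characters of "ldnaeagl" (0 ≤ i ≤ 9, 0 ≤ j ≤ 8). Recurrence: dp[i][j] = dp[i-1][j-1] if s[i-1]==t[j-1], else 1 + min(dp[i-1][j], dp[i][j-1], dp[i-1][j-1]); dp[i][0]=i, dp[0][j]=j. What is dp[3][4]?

   ''  l  d  n  a  e  a  g  l
''  0  1  2  3  4  5  6  7  8
 a  1  1  2  3  3  4  5  6  7
 b  2  2  2  3  4  4  5  6  7
 l  3  2  3  3  4  5  5  6  6
 d  4  3  2  3  4  5  6  6  7
 h  5  4  3  3  4  5  6  7  7
 d  6  5  4  4  4  5  6  7  8
 i  7  6  5  5  5  5  6  7  8
 p  8  7  6  6  6  6  6  7  8
 j  9  8  7  7  7  7  7  7  8

4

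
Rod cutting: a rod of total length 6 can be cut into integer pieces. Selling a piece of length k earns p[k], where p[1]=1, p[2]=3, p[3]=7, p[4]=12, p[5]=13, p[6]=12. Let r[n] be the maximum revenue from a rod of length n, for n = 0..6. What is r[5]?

13

   n    0    1    2    3    4    5    6
r[n]    0    1    3    7   12   13   15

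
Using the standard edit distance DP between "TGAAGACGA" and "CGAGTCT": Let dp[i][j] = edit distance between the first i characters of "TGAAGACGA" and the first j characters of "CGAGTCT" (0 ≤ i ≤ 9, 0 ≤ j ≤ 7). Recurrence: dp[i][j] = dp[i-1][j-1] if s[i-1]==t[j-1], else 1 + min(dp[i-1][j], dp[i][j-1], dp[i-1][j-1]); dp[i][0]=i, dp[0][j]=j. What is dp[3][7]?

   ''  C  G  A  G  T  C  T
''  0  1  2  3  4  5  6  7
 T  1  1  2  3  4  4  5  6
 G  2  2  1  2  3  4  5  6
 A  3  3  2  1  2  3  4  5
 A  4  4  3  2  2  3  4  5
 G  5  5  4  3  2  3  4  5
 A  6  6  5  4  3  3  4  5
 C  7  6  6  5  4  4  3  4
 G  8  7  6  6  5  5  4  4
 A  9  8  7  6  6  6  5  5

5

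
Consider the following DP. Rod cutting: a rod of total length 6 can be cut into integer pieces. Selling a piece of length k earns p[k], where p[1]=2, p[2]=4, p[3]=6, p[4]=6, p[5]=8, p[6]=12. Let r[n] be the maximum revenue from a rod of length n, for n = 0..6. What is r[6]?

   n    0    1    2    3    4    5    6
r[n]    0    2    4    6    8   10   12

12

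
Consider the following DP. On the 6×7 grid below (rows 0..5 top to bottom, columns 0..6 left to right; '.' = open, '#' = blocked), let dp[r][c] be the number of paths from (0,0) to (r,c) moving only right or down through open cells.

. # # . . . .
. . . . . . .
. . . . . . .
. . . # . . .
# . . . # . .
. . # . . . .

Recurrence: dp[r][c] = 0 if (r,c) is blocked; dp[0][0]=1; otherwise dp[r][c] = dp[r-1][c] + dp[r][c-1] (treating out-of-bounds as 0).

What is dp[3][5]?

r\c   0   1   2   3   4   5   6
  0   1   0   0   0   0   0   0
  1   1   1   1   1   1   1   1
  2   1   2   3   4   5   6   7
  3   1   3   6   0   5  11  18
  4   0   3   9   9   0  11  29
  5   0   3   0   9   9  20  49

11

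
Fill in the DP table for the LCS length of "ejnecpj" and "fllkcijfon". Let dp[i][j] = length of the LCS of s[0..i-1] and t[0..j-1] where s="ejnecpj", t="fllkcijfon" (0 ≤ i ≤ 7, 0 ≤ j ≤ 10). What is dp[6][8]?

   ''  f  l  l  k  c  i  j  f  o  n
''  0  0  0  0  0  0  0  0  0  0  0
 e  0  0  0  0  0  0  0  0  0  0  0
 j  0  0  0  0  0  0  0  1  1  1  1
 n  0  0  0  0  0  0  0  1  1  1  2
 e  0  0  0  0  0  0  0  1  1  1  2
 c  0  0  0  0  0  1  1  1  1  1  2
 p  0  0  0  0  0  1  1  1  1  1  2
 j  0  0  0  0  0  1  1  2  2  2  2

1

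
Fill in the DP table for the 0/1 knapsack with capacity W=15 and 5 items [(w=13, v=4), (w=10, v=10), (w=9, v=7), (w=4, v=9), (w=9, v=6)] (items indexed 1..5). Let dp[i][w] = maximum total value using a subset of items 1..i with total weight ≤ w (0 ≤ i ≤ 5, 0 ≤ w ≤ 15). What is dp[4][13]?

i\w   0   1   2   3   4   5   6   7   8   9  10  11  12  13  14  15
  0   0   0   0   0   0   0   0   0   0   0   0   0   0   0   0   0
  1   0   0   0   0   0   0   0   0   0   0   0   0   0   4   4   4
  2   0   0   0   0   0   0   0   0   0   0  10  10  10  10  10  10
  3   0   0   0   0   0   0   0   0   0   7  10  10  10  10  10  10
  4   0   0   0   0   9   9   9   9   9   9  10  10  10  16  19  19
  5   0   0   0   0   9   9   9   9   9   9  10  10  10  16  19  19

16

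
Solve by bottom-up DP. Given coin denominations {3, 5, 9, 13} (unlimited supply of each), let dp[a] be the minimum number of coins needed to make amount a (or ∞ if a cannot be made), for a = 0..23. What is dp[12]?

2

 a  0  1  2  3  4  5  6  7  8  9 10 11 12 13 14 15 16 17 18 19 20 21 22 23
dp  0  -  -  1  -  1  2  -  2  1  2  3  2  1  2  3  2  3  2  3  4  3  2  3
(- denotes ∞ / unreachable)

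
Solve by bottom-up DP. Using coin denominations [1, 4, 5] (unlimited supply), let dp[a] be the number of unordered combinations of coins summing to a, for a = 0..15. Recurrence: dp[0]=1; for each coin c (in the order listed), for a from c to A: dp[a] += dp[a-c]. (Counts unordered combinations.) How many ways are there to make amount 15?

after  coin     0     1     2     3     4     5     6     7     8     9    10    11    12    13    14    15
          1     1     1     1     1     1     1     1     1     1     1     1     1     1     1     1     1
          4     1     1     1     1     2     2     2     2     3     3     3     3     4     4     4     4
          5     1     1     1     1     2     3     3     3     4     5     6     6     7     8     9    10

10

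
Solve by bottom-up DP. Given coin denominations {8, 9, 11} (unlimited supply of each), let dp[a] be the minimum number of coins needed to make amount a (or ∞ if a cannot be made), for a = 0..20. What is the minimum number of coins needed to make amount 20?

 a  0  1  2  3  4  5  6  7  8  9 10 11 12 13 14 15 16 17 18 19 20
dp  0  -  -  -  -  -  -  -  1  1  -  1  -  -  -  -  2  2  2  2  2
(- denotes ∞ / unreachable)

2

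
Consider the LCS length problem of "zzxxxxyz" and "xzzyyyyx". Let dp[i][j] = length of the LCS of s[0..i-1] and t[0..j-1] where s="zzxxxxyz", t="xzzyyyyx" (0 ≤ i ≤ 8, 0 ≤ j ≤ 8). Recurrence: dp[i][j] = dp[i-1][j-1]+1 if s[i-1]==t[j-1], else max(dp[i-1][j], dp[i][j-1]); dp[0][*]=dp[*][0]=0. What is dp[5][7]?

   ''  x  z  z  y  y  y  y  x
''  0  0  0  0  0  0  0  0  0
 z  0  0  1  1  1  1  1  1  1
 z  0  0  1  2  2  2  2  2  2
 x  0  1  1  2  2  2  2  2  3
 x  0  1  1  2  2  2  2  2  3
 x  0  1  1  2  2  2  2  2  3
 x  0  1  1  2  2  2  2  2  3
 y  0  1  1  2  3  3  3  3  3
 z  0  1  2  2  3  3  3  3  3

2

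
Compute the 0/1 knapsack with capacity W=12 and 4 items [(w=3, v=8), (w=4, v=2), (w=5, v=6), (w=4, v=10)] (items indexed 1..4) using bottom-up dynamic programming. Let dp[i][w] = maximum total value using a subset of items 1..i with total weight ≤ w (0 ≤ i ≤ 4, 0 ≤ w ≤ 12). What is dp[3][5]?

i\w   0   1   2   3   4   5   6   7   8   9  10  11  12
  0   0   0   0   0   0   0   0   0   0   0   0   0   0
  1   0   0   0   8   8   8   8   8   8   8   8   8   8
  2   0   0   0   8   8   8   8  10  10  10  10  10  10
  3   0   0   0   8   8   8   8  10  14  14  14  14  16
  4   0   0   0   8  10  10  10  18  18  18  18  20  24

8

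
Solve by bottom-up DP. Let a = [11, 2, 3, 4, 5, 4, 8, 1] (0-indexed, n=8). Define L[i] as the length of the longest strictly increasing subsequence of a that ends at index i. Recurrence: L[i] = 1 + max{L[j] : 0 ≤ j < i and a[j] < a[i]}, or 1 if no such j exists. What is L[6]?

   i    0    1    2    3    4    5    6    7
a[i]   11    2    3    4    5    4    8    1
L[i]    1    1    2    3    4    3    5    1

5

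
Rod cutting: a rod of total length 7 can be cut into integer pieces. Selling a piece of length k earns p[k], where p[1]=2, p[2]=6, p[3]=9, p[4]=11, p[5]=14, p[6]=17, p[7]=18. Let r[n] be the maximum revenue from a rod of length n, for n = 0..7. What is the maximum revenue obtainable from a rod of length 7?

   n    0    1    2    3    4    5    6    7
r[n]    0    2    6    9   12   15   18   21

21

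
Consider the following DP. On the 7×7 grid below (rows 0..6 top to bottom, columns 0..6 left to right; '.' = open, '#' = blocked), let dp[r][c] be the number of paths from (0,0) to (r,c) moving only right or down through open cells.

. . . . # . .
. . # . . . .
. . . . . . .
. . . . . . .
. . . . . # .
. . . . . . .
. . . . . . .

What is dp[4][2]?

12

r\c   0   1   2   3   4   5   6
  0   1   1   1   1   0   0   0
  1   1   2   0   1   1   1   1
  2   1   3   3   4   5   6   7
  3   1   4   7  11  16  22  29
  4   1   5  12  23  39   0  29
  5   1   6  18  41  80  80 109
  6   1   7  25  66 146 226 335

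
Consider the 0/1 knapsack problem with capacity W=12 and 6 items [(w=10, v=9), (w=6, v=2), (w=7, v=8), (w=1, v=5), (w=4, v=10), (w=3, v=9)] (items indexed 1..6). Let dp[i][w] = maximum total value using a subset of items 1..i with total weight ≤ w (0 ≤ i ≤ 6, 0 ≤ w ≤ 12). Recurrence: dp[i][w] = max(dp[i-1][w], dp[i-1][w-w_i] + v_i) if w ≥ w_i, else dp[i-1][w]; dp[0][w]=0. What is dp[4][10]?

13

i\w   0   1   2   3   4   5   6   7   8   9  10  11  12
  0   0   0   0   0   0   0   0   0   0   0   0   0   0
  1   0   0   0   0   0   0   0   0   0   0   9   9   9
  2   0   0   0   0   0   0   2   2   2   2   9   9   9
  3   0   0   0   0   0   0   2   8   8   8   9   9   9
  4   0   5   5   5   5   5   5   8  13  13  13  14  14
  5   0   5   5   5  10  15  15  15  15  15  15  18  23
  6   0   5   5   9  14  15  15  19  24  24  24  24  24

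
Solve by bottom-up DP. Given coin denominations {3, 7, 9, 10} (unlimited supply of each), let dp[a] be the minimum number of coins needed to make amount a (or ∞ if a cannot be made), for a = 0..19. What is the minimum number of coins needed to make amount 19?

2

 a  0  1  2  3  4  5  6  7  8  9 10 11 12 13 14 15 16 17 18 19
dp  0  -  -  1  -  -  2  1  -  1  1  -  2  2  2  3  2  2  2  2
(- denotes ∞ / unreachable)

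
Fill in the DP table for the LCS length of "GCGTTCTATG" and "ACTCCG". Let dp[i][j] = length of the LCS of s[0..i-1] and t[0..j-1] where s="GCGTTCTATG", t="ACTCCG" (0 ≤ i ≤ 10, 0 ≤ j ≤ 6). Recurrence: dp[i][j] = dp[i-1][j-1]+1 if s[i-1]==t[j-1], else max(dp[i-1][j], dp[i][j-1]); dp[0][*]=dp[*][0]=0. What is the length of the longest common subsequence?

   ''  A  C  T  C  C  G
''  0  0  0  0  0  0  0
 G  0  0  0  0  0  0  1
 C  0  0  1  1  1  1  1
 G  0  0  1  1  1  1  2
 T  0  0  1  2  2  2  2
 T  0  0  1  2  2  2  2
 C  0  0  1  2  3  3  3
 T  0  0  1  2  3  3  3
 A  0  1  1  2  3  3  3
 T  0  1  1  2  3  3  3
 G  0  1  1  2  3  3  4

4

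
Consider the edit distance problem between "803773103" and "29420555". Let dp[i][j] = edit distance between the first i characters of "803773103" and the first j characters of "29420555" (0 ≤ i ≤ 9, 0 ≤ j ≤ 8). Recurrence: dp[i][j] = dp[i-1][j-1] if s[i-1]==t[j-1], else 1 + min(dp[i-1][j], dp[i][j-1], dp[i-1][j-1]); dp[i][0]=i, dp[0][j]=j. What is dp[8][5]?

   ''  2  9  4  2  0  5  5  5
''  0  1  2  3  4  5  6  7  8
 8  1  1  2  3  4  5  6  7  8
 0  2  2  2  3  4  4  5  6  7
 3  3  3  3  3  4  5  5  6  7
 7  4  4  4  4  4  5  6  6  7
 7  5  5  5  5  5  5  6  7  7
 3  6  6  6  6  6  6  6  7  8
 1  7  7  7  7  7  7  7  7  8
 0  8  8  8  8  8  7  8  8  8
 3  9  9  9  9  9  8  8  9  9

7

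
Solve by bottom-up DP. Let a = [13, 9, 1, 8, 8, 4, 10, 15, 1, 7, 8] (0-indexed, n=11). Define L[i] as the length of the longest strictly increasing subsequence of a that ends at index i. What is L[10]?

4

   i    0    1    2    3    4    5    6    7    8    9   10
a[i]   13    9    1    8    8    4   10   15    1    7    8
L[i]    1    1    1    2    2    2    3    4    1    3    4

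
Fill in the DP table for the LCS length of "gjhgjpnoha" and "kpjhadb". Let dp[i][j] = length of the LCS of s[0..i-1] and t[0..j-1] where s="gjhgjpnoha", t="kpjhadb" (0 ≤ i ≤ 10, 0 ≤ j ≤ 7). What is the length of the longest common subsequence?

3

   ''  k  p  j  h  a  d  b
''  0  0  0  0  0  0  0  0
 g  0  0  0  0  0  0  0  0
 j  0  0  0  1  1  1  1  1
 h  0  0  0  1  2  2  2  2
 g  0  0  0  1  2  2  2  2
 j  0  0  0  1  2  2  2  2
 p  0  0  1  1  2  2  2  2
 n  0  0  1  1  2  2  2  2
 o  0  0  1  1  2  2  2  2
 h  0  0  1  1  2  2  2  2
 a  0  0  1  1  2  3  3  3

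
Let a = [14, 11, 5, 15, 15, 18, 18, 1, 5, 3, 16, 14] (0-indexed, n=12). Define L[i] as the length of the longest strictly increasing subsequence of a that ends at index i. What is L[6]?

   i    0    1    2    3    4    5    6    7    8    9   10   11
a[i]   14   11    5   15   15   18   18    1    5    3   16   14
L[i]    1    1    1    2    2    3    3    1    2    2    3    3

3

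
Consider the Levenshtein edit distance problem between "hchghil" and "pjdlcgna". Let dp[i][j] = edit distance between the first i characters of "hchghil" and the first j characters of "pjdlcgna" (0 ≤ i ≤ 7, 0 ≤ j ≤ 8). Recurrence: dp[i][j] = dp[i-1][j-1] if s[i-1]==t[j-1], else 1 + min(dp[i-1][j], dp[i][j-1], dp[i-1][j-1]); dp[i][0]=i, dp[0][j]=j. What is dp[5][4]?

5

   ''  p  j  d  l  c  g  n  a
''  0  1  2  3  4  5  6  7  8
 h  1  1  2  3  4  5  6  7  8
 c  2  2  2  3  4  4  5  6  7
 h  3  3  3  3  4  5  5  6  7
 g  4  4  4  4  4  5  5  6  7
 h  5  5  5  5  5  5  6  6  7
 i  6  6  6  6  6  6  6  7  7
 l  7  7  7  7  6  7  7  7  8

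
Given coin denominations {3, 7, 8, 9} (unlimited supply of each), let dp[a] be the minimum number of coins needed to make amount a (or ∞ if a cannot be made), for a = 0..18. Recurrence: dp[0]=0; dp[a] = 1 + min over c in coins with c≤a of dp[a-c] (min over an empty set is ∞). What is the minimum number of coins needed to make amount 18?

2

 a  0  1  2  3  4  5  6  7  8  9 10 11 12 13 14 15 16 17 18
dp  0  -  -  1  -  -  2  1  1  1  2  2  2  3  2  2  2  2  2
(- denotes ∞ / unreachable)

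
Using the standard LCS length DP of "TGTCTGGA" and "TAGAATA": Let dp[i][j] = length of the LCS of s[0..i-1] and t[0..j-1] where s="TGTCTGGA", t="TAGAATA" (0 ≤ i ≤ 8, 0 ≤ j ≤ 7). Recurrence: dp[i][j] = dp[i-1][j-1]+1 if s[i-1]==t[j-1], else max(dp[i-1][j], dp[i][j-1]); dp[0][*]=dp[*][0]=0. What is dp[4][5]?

2

   ''  T  A  G  A  A  T  A
''  0  0  0  0  0  0  0  0
 T  0  1  1  1  1  1  1  1
 G  0  1  1  2  2  2  2  2
 T  0  1  1  2  2  2  3  3
 C  0  1  1  2  2  2  3  3
 T  0  1  1  2  2  2  3  3
 G  0  1  1  2  2  2  3  3
 G  0  1  1  2  2  2  3  3
 A  0  1  2  2  3  3  3  4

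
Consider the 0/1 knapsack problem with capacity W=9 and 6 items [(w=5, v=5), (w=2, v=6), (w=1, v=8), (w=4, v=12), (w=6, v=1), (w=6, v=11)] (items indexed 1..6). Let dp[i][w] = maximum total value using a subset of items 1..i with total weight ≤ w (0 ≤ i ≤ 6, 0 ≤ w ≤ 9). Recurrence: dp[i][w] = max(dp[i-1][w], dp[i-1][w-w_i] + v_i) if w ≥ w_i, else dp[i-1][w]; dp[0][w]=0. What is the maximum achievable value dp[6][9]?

26

i\w   0   1   2   3   4   5   6   7   8   9
  0   0   0   0   0   0   0   0   0   0   0
  1   0   0   0   0   0   5   5   5   5   5
  2   0   0   6   6   6   6   6  11  11  11
  3   0   8   8  14  14  14  14  14  19  19
  4   0   8   8  14  14  20  20  26  26  26
  5   0   8   8  14  14  20  20  26  26  26
  6   0   8   8  14  14  20  20  26  26  26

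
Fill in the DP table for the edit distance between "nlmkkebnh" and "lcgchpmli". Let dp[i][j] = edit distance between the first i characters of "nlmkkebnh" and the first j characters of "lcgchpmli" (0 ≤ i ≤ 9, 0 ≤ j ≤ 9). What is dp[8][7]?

   ''  l  c  g  c  h  p  m  l  i
''  0  1  2  3  4  5  6  7  8  9
 n  1  1  2  3  4  5  6  7  8  9
 l  2  1  2  3  4  5  6  7  7  8
 m  3  2  2  3  4  5  6  6  7  8
 k  4  3  3  3  4  5  6  7  7  8
 k  5  4  4  4  4  5  6  7  8  8
 e  6  5  5  5  5  5  6  7  8  9
 b  7  6  6  6  6  6  6  7  8  9
 n  8  7  7  7  7  7  7  7  8  9
 h  9  8  8  8  8  7  8  8  8  9

7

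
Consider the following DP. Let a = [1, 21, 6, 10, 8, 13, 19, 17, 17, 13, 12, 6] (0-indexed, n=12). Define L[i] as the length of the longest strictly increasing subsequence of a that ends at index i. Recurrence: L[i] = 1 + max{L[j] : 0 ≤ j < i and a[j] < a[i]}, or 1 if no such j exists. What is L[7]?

   i    0    1    2    3    4    5    6    7    8    9   10   11
a[i]    1   21    6   10    8   13   19   17   17   13   12    6
L[i]    1    2    2    3    3    4    5    5    5    4    4    2

5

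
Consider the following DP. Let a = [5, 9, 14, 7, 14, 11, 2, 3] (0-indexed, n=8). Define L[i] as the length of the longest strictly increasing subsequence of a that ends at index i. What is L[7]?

2

   i    0    1    2    3    4    5    6    7
a[i]    5    9   14    7   14   11    2    3
L[i]    1    2    3    2    3    3    1    2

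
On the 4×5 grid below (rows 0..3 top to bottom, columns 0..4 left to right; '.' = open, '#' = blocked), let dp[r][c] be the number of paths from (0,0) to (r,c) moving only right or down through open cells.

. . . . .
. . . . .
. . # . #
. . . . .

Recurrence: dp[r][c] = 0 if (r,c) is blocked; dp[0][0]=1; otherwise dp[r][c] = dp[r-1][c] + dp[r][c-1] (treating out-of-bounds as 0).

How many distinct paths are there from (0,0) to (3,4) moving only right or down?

8

r\c   0   1   2   3   4
  0   1   1   1   1   1
  1   1   2   3   4   5
  2   1   3   0   4   0
  3   1   4   4   8   8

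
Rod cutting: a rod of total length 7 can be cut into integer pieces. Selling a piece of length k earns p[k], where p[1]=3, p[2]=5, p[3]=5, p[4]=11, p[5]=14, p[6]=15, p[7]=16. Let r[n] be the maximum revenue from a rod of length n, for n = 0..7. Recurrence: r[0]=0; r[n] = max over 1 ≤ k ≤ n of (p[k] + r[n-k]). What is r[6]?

18

   n    0    1    2    3    4    5    6    7
r[n]    0    3    6    9   12   15   18   21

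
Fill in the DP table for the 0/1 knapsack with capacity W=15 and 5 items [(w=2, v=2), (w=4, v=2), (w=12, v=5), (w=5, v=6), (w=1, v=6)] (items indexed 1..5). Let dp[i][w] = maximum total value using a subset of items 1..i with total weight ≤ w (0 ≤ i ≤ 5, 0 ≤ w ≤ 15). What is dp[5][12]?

i\w   0   1   2   3   4   5   6   7   8   9  10  11  12  13  14  15
  0   0   0   0   0   0   0   0   0   0   0   0   0   0   0   0   0
  1   0   0   2   2   2   2   2   2   2   2   2   2   2   2   2   2
  2   0   0   2   2   2   2   4   4   4   4   4   4   4   4   4   4
  3   0   0   2   2   2   2   4   4   4   4   4   4   5   5   7   7
  4   0   0   2   2   2   6   6   8   8   8   8  10  10  10  10  10
  5   0   6   6   8   8   8  12  12  14  14  14  14  16  16  16  16

16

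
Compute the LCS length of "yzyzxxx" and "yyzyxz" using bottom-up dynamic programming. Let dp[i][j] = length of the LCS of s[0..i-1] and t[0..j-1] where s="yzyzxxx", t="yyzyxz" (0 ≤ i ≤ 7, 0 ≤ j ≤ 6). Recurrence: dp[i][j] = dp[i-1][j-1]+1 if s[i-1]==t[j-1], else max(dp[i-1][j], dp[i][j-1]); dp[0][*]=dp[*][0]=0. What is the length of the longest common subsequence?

   ''  y  y  z  y  x  z
''  0  0  0  0  0  0  0
 y  0  1  1  1  1  1  1
 z  0  1  1  2  2  2  2
 y  0  1  2  2  3  3  3
 z  0  1  2  3  3  3  4
 x  0  1  2  3  3  4  4
 x  0  1  2  3  3  4  4
 x  0  1  2  3  3  4  4

4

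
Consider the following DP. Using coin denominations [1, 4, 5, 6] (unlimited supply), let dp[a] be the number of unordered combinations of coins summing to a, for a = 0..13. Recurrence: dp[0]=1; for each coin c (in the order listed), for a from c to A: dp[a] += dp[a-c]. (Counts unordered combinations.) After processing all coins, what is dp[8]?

after  coin     0     1     2     3     4     5     6     7     8     9    10    11    12    13
          1     1     1     1     1     1     1     1     1     1     1     1     1     1     1
          4     1     1     1     1     2     2     2     2     3     3     3     3     4     4
          5     1     1     1     1     2     3     3     3     4     5     6     6     7     8
          6     1     1     1     1     2     3     4     4     5     6     8     9    11    12

5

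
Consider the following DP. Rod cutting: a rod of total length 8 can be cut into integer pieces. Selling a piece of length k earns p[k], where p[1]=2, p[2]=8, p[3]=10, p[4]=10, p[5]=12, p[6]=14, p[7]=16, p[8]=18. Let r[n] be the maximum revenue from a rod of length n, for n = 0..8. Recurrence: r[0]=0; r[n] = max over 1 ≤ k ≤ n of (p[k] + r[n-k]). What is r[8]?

   n    0    1    2    3    4    5    6    7    8
r[n]    0    2    8   10   16   18   24   26   32

32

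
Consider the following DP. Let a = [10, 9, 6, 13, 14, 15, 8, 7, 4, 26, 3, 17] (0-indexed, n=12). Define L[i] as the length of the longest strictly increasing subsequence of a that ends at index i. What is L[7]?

2

   i    0    1    2    3    4    5    6    7    8    9   10   11
a[i]   10    9    6   13   14   15    8    7    4   26    3   17
L[i]    1    1    1    2    3    4    2    2    1    5    1    5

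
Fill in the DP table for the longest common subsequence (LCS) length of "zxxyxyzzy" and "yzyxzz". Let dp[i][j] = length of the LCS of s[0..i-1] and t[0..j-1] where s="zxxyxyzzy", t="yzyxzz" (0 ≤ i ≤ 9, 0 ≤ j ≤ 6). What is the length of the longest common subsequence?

   ''  y  z  y  x  z  z
''  0  0  0  0  0  0  0
 z  0  0  1  1  1  1  1
 x  0  0  1  1  2  2  2
 x  0  0  1  1  2  2  2
 y  0  1  1  2  2  2  2
 x  0  1  1  2  3  3  3
 y  0  1  1  2  3  3  3
 z  0  1  2  2  3  4  4
 z  0  1  2  2  3  4  5
 y  0  1  2  3  3  4  5

5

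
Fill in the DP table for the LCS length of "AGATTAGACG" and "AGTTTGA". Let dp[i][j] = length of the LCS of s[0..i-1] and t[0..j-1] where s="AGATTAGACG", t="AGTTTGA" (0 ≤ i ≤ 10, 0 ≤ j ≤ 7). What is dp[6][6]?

   ''  A  G  T  T  T  G  A
''  0  0  0  0  0  0  0  0
 A  0  1  1  1  1  1  1  1
 G  0  1  2  2  2  2  2  2
 A  0  1  2  2  2  2  2  3
 T  0  1  2  3  3  3  3  3
 T  0  1  2  3  4  4  4  4
 A  0  1  2  3  4  4  4  5
 G  0  1  2  3  4  4  5  5
 A  0  1  2  3  4  4  5  6
 C  0  1  2  3  4  4  5  6
 G  0  1  2  3  4  4  5  6

4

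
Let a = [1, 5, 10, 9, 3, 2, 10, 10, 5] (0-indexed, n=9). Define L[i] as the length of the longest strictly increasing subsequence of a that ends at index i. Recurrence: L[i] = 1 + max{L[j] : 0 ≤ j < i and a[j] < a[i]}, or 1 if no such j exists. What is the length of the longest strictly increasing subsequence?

   i    0    1    2    3    4    5    6    7    8
a[i]    1    5   10    9    3    2   10   10    5
L[i]    1    2    3    3    2    2    4    4    3

4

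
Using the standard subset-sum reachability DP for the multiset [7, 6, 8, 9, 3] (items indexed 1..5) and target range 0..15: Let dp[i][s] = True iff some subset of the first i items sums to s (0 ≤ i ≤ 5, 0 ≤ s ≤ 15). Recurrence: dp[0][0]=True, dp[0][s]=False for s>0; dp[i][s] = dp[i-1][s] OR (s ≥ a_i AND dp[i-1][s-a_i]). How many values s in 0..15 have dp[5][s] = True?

i\s   0   1   2   3   4   5   6   7   8   9  10  11  12  13  14  15
  0   T   F   F   F   F   F   F   F   F   F   F   F   F   F   F   F
  1   T   F   F   F   F   F   F   T   F   F   F   F   F   F   F   F
  2   T   F   F   F   F   F   T   T   F   F   F   F   F   T   F   F
  3   T   F   F   F   F   F   T   T   T   F   F   F   F   T   T   T
  4   T   F   F   F   F   F   T   T   T   T   F   F   F   T   T   T
  5   T   F   F   T   F   F   T   T   T   T   T   T   T   T   T   T

12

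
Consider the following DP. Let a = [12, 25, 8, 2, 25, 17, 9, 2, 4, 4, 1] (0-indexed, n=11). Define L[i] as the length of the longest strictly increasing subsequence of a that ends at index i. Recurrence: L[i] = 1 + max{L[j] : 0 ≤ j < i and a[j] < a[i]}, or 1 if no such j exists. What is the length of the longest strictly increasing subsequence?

2

   i    0    1    2    3    4    5    6    7    8    9   10
a[i]   12   25    8    2   25   17    9    2    4    4    1
L[i]    1    2    1    1    2    2    2    1    2    2    1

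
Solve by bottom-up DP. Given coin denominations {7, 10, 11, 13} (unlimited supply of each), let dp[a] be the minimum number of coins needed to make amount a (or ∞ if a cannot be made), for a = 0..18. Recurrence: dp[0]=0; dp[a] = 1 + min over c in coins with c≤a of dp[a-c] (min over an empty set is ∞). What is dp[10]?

1

 a  0  1  2  3  4  5  6  7  8  9 10 11 12 13 14 15 16 17 18
dp  0  -  -  -  -  -  -  1  -  -  1  1  -  1  2  -  -  2  2
(- denotes ∞ / unreachable)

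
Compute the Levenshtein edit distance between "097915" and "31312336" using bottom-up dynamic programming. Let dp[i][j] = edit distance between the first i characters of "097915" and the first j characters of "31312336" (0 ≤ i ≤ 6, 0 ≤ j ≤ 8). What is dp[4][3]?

   ''  3  1  3  1  2  3  3  6
''  0  1  2  3  4  5  6  7  8
 0  1  1  2  3  4  5  6  7  8
 9  2  2  2  3  4  5  6  7  8
 7  3  3  3  3  4  5  6  7  8
 9  4  4  4  4  4  5  6  7  8
 1  5  5  4  5  4  5  6  7  8
 5  6  6  5  5  5  5  6  7  8

4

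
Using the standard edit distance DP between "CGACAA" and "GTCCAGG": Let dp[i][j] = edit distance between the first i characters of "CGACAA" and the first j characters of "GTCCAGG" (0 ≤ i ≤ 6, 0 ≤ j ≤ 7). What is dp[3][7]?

   ''  G  T  C  C  A  G  G
''  0  1  2  3  4  5  6  7
 C  1  1  2  2  3  4  5  6
 G  2  1  2  3  3  4  4  5
 A  3  2  2  3  4  3  4  5
 C  4  3  3  2  3  4  4  5
 A  5  4  4  3  3  3  4  5
 A  6  5  5  4  4  3  4  5

5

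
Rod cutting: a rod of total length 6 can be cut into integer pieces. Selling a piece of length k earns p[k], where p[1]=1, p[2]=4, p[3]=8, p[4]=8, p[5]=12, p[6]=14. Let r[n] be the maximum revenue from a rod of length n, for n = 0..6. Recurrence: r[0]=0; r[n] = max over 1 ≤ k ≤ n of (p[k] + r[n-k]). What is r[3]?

8

   n    0    1    2    3    4    5    6
r[n]    0    1    4    8    9   12   16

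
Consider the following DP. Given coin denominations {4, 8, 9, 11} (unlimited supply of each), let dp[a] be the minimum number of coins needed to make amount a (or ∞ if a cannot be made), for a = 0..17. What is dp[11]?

1

 a  0  1  2  3  4  5  6  7  8  9 10 11 12 13 14 15 16 17
dp  0  -  -  -  1  -  -  -  1  1  -  1  2  2  -  2  2  2
(- denotes ∞ / unreachable)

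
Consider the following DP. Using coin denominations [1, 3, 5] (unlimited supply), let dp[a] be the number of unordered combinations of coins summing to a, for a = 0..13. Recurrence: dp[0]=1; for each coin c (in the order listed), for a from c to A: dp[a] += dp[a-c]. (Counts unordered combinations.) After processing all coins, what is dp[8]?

after  coin     0     1     2     3     4     5     6     7     8     9    10    11    12    13
          1     1     1     1     1     1     1     1     1     1     1     1     1     1     1
          3     1     1     1     2     2     2     3     3     3     4     4     4     5     5
          5     1     1     1     2     2     3     4     4     5     6     7     8     9    10

5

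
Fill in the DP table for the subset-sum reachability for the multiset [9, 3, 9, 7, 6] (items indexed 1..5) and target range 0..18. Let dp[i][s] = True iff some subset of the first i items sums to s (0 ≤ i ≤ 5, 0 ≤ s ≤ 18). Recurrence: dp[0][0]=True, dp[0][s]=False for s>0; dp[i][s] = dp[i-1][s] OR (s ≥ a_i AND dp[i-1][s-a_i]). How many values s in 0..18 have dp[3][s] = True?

5

i\s   0   1   2   3   4   5   6   7   8   9  10  11  12  13  14  15  16  17  18
  0   T   F   F   F   F   F   F   F   F   F   F   F   F   F   F   F   F   F   F
  1   T   F   F   F   F   F   F   F   F   T   F   F   F   F   F   F   F   F   F
  2   T   F   F   T   F   F   F   F   F   T   F   F   T   F   F   F   F   F   F
  3   T   F   F   T   F   F   F   F   F   T   F   F   T   F   F   F   F   F   T
  4   T   F   F   T   F   F   F   T   F   T   T   F   T   F   F   F   T   F   T
  5   T   F   F   T   F   F   T   T   F   T   T   F   T   T   F   T   T   F   T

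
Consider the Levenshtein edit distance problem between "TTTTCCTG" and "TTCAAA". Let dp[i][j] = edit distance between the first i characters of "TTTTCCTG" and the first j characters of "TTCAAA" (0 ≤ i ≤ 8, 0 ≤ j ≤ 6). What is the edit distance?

   ''  T  T  C  A  A  A
''  0  1  2  3  4  5  6
 T  1  0  1  2  3  4  5
 T  2  1  0  1  2  3  4
 T  3  2  1  1  2  3  4
 T  4  3  2  2  2  3  4
 C  5  4  3  2  3  3  4
 C  6  5  4  3  3  4  4
 T  7  6  5  4  4  4  5
 G  8  7  6  5  5  5  5

5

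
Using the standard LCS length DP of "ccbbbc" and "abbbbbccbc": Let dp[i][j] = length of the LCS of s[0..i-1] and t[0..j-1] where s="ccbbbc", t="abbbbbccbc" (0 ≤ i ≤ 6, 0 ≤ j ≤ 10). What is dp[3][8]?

2

   ''  a  b  b  b  b  b  c  c  b  c
''  0  0  0  0  0  0  0  0  0  0  0
 c  0  0  0  0  0  0  0  1  1  1  1
 c  0  0  0  0  0  0  0  1  2  2  2
 b  0  0  1  1  1  1  1  1  2  3  3
 b  0  0  1  2  2  2  2  2  2  3  3
 b  0  0  1  2  3  3  3  3  3  3  3
 c  0  0  1  2  3  3  3  4  4  4  4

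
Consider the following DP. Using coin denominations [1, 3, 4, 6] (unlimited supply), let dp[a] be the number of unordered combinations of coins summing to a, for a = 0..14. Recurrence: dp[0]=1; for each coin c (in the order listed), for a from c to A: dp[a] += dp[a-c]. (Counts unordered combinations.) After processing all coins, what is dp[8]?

after  coin     0     1     2     3     4     5     6     7     8     9    10    11    12    13    14
          1     1     1     1     1     1     1     1     1     1     1     1     1     1     1     1
          3     1     1     1     2     2     2     3     3     3     4     4     4     5     5     5
          4     1     1     1     2     3     3     4     5     6     7     8     9    11    12    13
          6     1     1     1     2     3     3     5     6     7     9    11    12    16    18    20

7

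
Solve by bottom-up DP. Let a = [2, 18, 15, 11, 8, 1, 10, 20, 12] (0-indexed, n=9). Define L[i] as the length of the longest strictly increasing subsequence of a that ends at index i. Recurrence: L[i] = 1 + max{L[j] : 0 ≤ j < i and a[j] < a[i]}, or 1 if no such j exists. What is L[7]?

4

   i    0    1    2    3    4    5    6    7    8
a[i]    2   18   15   11    8    1   10   20   12
L[i]    1    2    2    2    2    1    3    4    4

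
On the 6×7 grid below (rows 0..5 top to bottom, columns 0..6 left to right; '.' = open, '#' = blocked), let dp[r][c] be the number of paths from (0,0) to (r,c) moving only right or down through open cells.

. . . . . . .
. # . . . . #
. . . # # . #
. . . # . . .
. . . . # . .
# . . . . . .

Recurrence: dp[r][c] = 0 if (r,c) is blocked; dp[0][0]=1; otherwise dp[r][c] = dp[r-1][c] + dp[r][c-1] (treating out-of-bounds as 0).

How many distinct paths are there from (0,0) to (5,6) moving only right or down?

r\c   0   1   2   3   4   5   6
  0   1   1   1   1   1   1   1
  1   1   0   1   2   3   4   0
  2   1   1   2   0   0   4   0
  3   1   2   4   0   0   4   4
  4   1   3   7   7   0   4   8
  5   0   3  10  17  17  21  29

29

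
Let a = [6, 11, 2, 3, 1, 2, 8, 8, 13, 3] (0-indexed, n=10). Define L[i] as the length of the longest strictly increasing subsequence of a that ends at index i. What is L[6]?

3

   i    0    1    2    3    4    5    6    7    8    9
a[i]    6   11    2    3    1    2    8    8   13    3
L[i]    1    2    1    2    1    2    3    3    4    3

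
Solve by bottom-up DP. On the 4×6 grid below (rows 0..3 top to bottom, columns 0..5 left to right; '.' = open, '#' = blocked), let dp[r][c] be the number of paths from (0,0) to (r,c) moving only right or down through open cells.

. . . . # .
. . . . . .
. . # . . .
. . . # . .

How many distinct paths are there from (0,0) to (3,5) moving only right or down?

r\c   0   1   2   3   4   5
  0   1   1   1   1   0   0
  1   1   2   3   4   4   4
  2   1   3   0   4   8  12
  3   1   4   4   0   8  20

20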